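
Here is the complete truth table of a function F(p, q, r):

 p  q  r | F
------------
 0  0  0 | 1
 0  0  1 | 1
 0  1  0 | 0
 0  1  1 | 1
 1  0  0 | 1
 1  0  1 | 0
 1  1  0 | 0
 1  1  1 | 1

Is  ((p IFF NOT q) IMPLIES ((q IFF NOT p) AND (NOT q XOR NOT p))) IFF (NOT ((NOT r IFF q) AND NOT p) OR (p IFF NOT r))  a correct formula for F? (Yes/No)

No

Evaluate ((p IFF NOT q) IMPLIES ((q IFF NOT p) AND (NOT q XOR NOT p))) IFF (NOT ((NOT r IFF q) AND NOT p) OR (p IFF NOT r)) on each row and compare to F:
  p=0, q=0, r=0: formula gives 1, F = 1 ✓
  p=0, q=0, r=1: formula gives 1, F = 1 ✓
  p=0, q=1, r=0: formula gives 0, F = 0 ✓
  p=0, q=1, r=1: formula gives 1, F = 1 ✓
  p=1, q=0, r=0: formula gives 1, F = 1 ✓
  p=1, q=0, r=1: formula gives 1, but F = 0 ✗
Since they disagree at (1,0,1), the expression is not a correct formula for F.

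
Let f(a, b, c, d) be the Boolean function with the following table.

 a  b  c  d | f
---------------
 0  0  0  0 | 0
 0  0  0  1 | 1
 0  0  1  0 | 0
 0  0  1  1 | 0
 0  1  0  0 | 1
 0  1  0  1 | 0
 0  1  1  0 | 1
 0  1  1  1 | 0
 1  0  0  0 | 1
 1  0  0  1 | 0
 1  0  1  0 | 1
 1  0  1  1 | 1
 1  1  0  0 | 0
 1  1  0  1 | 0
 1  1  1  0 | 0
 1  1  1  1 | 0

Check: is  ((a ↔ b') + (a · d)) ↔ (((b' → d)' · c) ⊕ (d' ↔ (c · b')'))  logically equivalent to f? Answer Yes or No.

Yes

Evaluate ((a ↔ b') + (a · d)) ↔ (((b' → d)' · c) ⊕ (d' ↔ (c · b')')) on each row and compare to f:
  a=0, b=0, c=0, d=0: formula gives 0, f = 0 ✓
  a=0, b=0, c=0, d=1: formula gives 1, f = 1 ✓
  a=0, b=0, c=1, d=0: formula gives 0, f = 0 ✓
  a=0, b=0, c=1, d=1: formula gives 0, f = 0 ✓
  …and likewise for the remaining 12 rows.
No disagreement on any input; they are logically equivalent.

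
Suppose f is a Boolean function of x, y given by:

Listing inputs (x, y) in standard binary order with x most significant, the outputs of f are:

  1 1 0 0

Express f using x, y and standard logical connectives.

Collect the rows where f=1 — (0,0), (0,1) — and write one minterm per row: ¬x·¬y, ¬x·y. Their union (logical OR) reproduces the table exactly.

f(x, y) = (¬x ∧ ¬y) ∨ (¬x ∧ y)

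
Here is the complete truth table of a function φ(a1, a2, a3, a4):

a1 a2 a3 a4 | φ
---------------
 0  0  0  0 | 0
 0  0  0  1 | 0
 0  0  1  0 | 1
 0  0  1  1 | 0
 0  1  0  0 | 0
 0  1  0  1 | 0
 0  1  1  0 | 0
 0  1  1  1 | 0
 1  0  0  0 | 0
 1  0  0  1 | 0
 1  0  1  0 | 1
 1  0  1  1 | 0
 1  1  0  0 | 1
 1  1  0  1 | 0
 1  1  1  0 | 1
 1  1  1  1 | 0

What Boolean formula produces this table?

The 1-rows are (0,0,1,0), (1,0,1,0), (1,1,0,0), (1,1,1,0). Each contributes one minterm — ¬a1·¬a2·a3·¬a4; a1·¬a2·a3·¬a4; a1·a2·¬a3·¬a4; a1·a2·a3·¬a4 — and their disjunction is a sum-of-products form of φ.

φ(a1, a2, a3, a4) = (((((¬a1 ∧ ¬a2) ∧ a3) ∧ ¬a4) ∨ (((a1 ∧ ¬a2) ∧ a3) ∧ ¬a4)) ∨ (((a1 ∧ a2) ∧ ¬a3) ∧ ¬a4)) ∨ (((a1 ∧ a2) ∧ a3) ∧ ¬a4)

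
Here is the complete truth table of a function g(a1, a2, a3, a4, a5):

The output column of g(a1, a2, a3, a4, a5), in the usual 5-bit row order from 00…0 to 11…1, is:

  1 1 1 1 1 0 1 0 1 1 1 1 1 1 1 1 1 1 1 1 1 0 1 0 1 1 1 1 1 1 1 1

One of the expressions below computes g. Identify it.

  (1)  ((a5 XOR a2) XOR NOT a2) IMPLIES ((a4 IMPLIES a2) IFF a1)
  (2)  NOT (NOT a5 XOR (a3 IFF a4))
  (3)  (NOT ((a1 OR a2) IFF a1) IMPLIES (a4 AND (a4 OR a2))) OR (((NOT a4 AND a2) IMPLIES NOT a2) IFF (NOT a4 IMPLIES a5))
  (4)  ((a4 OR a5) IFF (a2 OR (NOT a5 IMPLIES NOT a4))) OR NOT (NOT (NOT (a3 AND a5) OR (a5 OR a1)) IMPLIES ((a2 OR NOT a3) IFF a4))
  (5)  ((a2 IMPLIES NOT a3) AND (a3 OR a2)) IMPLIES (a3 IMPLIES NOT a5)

(1) disagrees with g on (0,0,0,0,0) (formula → 0, table → 1); rule it out.
(2) disagrees with g on (0,0,0,0,1) (formula → 0, table → 1); rule it out.
(3) disagrees with g on (0,0,1,0,1) (formula → 1, table → 0); rule it out.
(4) disagrees with g on (0,0,0,0,0) (formula → 0, table → 1); rule it out.
That leaves (5). Evaluating it on every row reproduces the table of g exactly.

5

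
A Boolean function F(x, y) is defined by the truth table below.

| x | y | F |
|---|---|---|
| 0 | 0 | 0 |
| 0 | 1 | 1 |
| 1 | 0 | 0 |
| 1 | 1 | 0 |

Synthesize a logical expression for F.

1 only at (0,1): NOT x AND y.

F(x, y) = NOT x AND y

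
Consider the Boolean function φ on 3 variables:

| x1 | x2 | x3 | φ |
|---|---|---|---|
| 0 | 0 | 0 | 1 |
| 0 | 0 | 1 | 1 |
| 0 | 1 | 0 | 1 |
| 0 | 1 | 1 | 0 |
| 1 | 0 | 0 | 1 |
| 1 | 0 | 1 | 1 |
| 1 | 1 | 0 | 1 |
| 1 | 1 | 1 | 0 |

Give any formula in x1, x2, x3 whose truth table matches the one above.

The 0-rows are (0,1,1), (1,1,1). Take each as a conjunction (¬x1·x2·x3, x1·x2·x3), form their disjunction, and complement — that gives a formula that is 1 everywhere φ is.

φ(x1, x2, x3) = (((x1' · x2) · x3) + ((x1 · x2) · x3))'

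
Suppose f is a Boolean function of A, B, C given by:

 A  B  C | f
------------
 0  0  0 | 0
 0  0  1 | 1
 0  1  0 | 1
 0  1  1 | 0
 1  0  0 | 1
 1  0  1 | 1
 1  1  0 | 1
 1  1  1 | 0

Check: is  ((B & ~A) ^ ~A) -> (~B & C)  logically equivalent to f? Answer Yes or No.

Evaluate ((B & ~A) ^ ~A) -> (~B & C) on each row and compare to f:
  A=0, B=0, C=0: formula gives 0, f = 0 ✓
  A=0, B=0, C=1: formula gives 1, f = 1 ✓
  A=0, B=1, C=0: formula gives 1, f = 1 ✓
  A=0, B=1, C=1: formula gives 1, but f = 0 ✗
Since they disagree at (0,1,1), the expression is not a correct formula for f.

No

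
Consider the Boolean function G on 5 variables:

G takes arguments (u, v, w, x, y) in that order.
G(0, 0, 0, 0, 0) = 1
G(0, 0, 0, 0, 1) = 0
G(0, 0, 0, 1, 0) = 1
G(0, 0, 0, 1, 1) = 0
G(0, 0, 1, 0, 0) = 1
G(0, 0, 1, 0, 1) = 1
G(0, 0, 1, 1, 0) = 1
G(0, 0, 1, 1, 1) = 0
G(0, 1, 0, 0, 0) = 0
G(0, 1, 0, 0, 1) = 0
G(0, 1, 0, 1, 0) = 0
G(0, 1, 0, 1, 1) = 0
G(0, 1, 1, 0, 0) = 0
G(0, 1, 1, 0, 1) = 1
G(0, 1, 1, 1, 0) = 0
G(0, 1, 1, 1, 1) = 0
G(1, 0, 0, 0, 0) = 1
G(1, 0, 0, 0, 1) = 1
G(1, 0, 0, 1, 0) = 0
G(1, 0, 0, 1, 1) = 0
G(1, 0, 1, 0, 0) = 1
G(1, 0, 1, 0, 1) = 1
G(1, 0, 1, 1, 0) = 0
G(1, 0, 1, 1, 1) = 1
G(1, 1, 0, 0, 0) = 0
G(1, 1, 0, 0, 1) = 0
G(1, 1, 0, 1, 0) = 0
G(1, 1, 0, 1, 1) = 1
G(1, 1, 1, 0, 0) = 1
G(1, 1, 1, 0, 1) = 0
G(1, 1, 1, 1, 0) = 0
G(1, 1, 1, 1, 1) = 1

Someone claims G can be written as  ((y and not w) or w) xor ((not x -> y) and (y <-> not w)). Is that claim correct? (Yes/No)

Test each input against both G and the formula:
  u=0, v=0, w=0, x=0, y=0: formula gives 0, but G = 1 ✗
A single disagreement suffices: at (0,0,0,0,0) they differ, so the formula does not compute G.

No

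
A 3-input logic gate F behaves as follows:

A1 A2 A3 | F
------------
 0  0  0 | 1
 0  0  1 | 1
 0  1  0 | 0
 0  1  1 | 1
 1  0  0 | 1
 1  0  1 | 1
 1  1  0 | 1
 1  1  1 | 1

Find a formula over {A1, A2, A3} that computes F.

Only row (0,1,0) gives 0. So F is 1 everywhere except there — the complement of the minterm ¬A1·A2·¬A3.

F(A1, A2, A3) = ~((~A1 & A2) & ~A3)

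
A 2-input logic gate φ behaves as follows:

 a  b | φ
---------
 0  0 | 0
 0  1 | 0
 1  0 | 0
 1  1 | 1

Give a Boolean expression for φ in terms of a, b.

φ is 1 on exactly one input, (1,1), whose minterm is a·b. So φ is just that conjunction.

φ(a, b) = a & b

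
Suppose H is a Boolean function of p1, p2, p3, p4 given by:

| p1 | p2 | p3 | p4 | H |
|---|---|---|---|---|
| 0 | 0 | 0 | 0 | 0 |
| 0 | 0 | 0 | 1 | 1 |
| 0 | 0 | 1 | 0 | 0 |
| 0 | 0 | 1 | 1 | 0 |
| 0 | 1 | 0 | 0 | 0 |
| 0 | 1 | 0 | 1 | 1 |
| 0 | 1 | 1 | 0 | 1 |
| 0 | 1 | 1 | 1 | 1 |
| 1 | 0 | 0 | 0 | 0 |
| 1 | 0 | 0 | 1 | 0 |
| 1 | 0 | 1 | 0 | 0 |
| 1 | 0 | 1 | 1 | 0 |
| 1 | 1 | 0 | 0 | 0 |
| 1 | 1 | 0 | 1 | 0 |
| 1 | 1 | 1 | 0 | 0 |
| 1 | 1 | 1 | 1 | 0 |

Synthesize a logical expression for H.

Collect the rows where H=1 — (0,0,0,1), (0,1,0,1), (0,1,1,0), (0,1,1,1) — and write one minterm per row: ¬p1·¬p2·¬p3·p4, ¬p1·p2·¬p3·p4, ¬p1·p2·p3·¬p4, ¬p1·p2·p3·p4. Their union (logical OR) reproduces the table exactly.

H(p1, p2, p3, p4) = (((((NOT p1 AND NOT p2) AND NOT p3) AND p4) OR (((NOT p1 AND p2) AND NOT p3) AND p4)) OR (((NOT p1 AND p2) AND p3) AND NOT p4)) OR (((NOT p1 AND p2) AND p3) AND p4)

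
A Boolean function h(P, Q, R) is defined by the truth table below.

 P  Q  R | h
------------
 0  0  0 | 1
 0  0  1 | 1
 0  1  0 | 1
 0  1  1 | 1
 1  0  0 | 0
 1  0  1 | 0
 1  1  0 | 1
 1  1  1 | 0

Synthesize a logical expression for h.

h(P, Q, R) = ~((((P & ~Q) & ~R) | ((P & ~Q) & R)) | ((P & Q) & R))

h is 0 on only 3 rows — (1,0,0), (1,0,1), (1,1,1). Writing each as a minterm (P·¬Q·¬R, P·¬Q·R, P·Q·R) and OR-ing them characterizes exactly where h=0, so h is the negation of that disjunction.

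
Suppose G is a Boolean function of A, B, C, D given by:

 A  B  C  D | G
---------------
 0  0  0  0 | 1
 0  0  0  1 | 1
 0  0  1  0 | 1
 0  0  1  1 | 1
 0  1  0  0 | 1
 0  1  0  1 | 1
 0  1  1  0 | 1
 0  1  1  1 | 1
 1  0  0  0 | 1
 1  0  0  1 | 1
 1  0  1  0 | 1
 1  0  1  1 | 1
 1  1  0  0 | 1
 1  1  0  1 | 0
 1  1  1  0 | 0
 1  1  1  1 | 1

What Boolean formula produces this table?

G is 0 on only 2 rows — (1,1,0,1), (1,1,1,0). Writing each as a minterm (A·B·¬C·D, A·B·C·¬D) and OR-ing them characterizes exactly where G=0, so G is the negation of that disjunction.

G(A, B, C, D) = ~((((A & B) & ~C) & D) | (((A & B) & C) & ~D))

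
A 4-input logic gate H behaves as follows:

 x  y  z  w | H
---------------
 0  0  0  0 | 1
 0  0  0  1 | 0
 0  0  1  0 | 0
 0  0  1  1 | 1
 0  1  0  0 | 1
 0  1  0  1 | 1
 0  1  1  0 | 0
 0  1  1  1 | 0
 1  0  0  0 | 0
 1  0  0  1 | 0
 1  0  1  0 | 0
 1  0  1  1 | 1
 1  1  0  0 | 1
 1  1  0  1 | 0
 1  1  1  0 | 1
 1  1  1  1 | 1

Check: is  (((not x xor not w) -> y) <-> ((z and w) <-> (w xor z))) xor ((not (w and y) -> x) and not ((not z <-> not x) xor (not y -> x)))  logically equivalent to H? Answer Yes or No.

Evaluate (((not x xor not w) -> y) <-> ((z and w) <-> (w xor z))) xor ((not (w and y) -> x) and not ((not z <-> not x) xor (not y -> x))) on each row and compare to H:
  x=0, y=0, z=0, w=0: formula gives 1, H = 1 ✓
  x=0, y=0, z=0, w=1: formula gives 1, but H = 0 ✗
Row (0,0,0,1) is a counterexample, so the formula is not equivalent to H.

No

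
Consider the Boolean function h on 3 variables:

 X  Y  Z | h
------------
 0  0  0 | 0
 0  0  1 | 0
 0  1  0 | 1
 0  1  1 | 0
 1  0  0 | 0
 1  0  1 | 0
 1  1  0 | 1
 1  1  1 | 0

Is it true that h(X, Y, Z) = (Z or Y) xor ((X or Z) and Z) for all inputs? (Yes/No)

Yes

Evaluate (Z or Y) xor ((X or Z) and Z) on each row and compare to h:
  X=0, Y=0, Z=0: formula gives 0, h = 0 ✓
  X=0, Y=0, Z=1: formula gives 0, h = 0 ✓
  X=0, Y=1, Z=0: formula gives 1, h = 1 ✓
  X=0, Y=1, Z=1: formula gives 0, h = 0 ✓
  X=1, Y=0, Z=0: formula gives 0, h = 0 ✓
  … (the remaining 3 rows also agree.)
All 8 rows match — the expression computes h exactly.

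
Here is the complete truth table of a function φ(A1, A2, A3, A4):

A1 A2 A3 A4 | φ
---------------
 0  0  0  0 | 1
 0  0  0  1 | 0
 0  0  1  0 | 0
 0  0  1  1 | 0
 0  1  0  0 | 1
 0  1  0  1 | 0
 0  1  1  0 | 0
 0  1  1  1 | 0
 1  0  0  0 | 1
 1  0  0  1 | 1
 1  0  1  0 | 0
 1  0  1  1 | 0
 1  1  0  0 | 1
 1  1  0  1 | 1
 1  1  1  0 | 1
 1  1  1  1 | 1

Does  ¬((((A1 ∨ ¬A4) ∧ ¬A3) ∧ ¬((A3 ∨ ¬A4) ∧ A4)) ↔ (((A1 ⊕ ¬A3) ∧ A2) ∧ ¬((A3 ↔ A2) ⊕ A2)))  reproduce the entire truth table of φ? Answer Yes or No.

Yes

Check the formula against φ row by row:
  A1=0, A2=0, A3=0, A4=0: formula gives 1, φ = 1 ✓
  A1=0, A2=0, A3=0, A4=1: formula gives 0, φ = 0 ✓
  A1=0, A2=0, A3=1, A4=0: formula gives 0, φ = 0 ✓
  A1=0, A2=0, A3=1, A4=1: formula gives 0, φ = 0 ✓
  …and likewise for the remaining 12 rows.
Every row agrees, so the formula is equivalent.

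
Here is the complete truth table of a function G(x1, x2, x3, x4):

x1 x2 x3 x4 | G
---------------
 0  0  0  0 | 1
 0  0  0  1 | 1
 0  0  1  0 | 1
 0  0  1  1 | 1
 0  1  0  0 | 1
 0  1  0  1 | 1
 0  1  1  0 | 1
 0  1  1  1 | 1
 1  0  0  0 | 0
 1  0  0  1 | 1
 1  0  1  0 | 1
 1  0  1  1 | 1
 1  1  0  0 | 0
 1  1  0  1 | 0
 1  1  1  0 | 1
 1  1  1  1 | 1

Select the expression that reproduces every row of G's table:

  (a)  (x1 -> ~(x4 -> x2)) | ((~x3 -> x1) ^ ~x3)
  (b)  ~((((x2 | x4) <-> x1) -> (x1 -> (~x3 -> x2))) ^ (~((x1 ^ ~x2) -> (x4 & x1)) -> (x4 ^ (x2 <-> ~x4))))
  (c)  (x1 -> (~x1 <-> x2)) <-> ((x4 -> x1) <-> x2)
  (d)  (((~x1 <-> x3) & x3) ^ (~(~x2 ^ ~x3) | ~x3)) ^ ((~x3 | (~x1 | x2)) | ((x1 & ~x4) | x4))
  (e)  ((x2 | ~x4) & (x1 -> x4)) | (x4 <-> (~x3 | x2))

a

(b) disagrees with G on (0,0,0,0) (formula → 0, table → 1); rule it out.
(c) disagrees with G on (0,0,0,0) (formula → 0, table → 1); rule it out.
(d) disagrees with G on (0,0,0,0) (formula → 0, table → 1); rule it out.
(e) disagrees with G on (0,0,1,1) (formula → 0, table → 1); rule it out.
(a) is the remaining candidate, and it agrees with G on all 16 inputs.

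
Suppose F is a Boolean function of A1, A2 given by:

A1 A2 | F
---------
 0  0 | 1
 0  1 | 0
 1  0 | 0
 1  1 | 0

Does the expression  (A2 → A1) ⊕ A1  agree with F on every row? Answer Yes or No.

Yes

Test each input against both F and the formula:
  A1=0, A2=0: formula gives 1, F = 1 ✓
  A1=0, A2=1: formula gives 0, F = 0 ✓
  A1=1, A2=0: formula gives 0, F = 0 ✓
  A1=1, A2=1: formula gives 0, F = 0 ✓
All 4 rows match — the expression computes F exactly.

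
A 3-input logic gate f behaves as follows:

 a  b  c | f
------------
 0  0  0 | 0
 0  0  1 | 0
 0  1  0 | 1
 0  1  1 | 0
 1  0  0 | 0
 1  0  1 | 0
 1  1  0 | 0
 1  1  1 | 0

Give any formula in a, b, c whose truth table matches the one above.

f(a, b, c) = (a' · b) · c'

f is 1 on exactly one input, (0,1,0), whose minterm is ¬a·b·¬c. So f is just that conjunction.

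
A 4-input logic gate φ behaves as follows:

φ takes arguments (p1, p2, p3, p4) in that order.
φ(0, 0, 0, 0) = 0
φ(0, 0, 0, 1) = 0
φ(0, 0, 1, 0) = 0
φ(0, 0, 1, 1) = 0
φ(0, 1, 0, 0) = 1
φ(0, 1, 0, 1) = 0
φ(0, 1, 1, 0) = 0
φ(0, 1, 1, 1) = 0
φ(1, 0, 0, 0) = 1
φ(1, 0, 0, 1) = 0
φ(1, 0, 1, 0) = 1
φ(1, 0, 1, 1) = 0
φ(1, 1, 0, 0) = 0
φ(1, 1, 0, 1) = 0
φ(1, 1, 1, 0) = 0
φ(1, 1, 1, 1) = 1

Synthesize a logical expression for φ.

φ(p1, p2, p3, p4) = (((((~p1 & p2) & ~p3) & ~p4) | (((p1 & ~p2) & ~p3) & ~p4)) | (((p1 & ~p2) & p3) & ~p4)) | (((p1 & p2) & p3) & p4)

φ=1 on 4 inputs: (0,1,0,0), (1,0,0,0), (1,0,1,0), (1,1,1,1). Reading each as a conjunction of literals (¬p1·p2·¬p3·¬p4, p1·¬p2·¬p3·¬p4, p1·¬p2·p3·¬p4, p1·p2·p3·p4) and taking the OR gives the canonical DNF.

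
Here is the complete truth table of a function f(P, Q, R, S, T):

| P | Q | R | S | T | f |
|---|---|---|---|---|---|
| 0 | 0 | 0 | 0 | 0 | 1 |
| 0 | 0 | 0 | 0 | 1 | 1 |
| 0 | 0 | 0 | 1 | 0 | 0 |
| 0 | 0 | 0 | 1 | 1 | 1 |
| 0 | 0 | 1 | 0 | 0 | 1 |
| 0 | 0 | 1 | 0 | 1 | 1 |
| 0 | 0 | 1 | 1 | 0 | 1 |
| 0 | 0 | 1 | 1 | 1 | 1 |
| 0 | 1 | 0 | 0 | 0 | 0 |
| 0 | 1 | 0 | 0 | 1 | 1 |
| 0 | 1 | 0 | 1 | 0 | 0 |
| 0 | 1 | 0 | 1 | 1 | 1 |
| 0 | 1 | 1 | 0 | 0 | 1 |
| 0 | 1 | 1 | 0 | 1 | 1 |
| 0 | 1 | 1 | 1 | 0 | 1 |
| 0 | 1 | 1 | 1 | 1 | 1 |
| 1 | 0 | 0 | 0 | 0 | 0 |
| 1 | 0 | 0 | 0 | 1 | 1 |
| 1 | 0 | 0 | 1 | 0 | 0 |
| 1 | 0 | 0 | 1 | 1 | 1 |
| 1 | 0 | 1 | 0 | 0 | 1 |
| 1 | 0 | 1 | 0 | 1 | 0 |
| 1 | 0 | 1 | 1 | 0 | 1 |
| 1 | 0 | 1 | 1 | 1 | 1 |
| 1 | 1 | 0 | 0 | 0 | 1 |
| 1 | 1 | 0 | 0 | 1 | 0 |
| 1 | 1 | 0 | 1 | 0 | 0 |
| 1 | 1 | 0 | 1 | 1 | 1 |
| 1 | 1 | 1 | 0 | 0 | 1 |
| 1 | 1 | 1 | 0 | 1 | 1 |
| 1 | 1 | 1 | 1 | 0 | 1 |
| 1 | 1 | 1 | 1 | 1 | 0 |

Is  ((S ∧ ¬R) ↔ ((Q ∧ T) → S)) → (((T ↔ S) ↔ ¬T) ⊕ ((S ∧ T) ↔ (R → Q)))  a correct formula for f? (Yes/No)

Test each input against both f and the formula:
  P=0, Q=0, R=0, S=0, T=0: formula gives 1, f = 1 ✓
  P=0, Q=0, R=0, S=0, T=1: formula gives 1, f = 1 ✓
  P=0, Q=0, R=0, S=1, T=0: formula gives 0, f = 0 ✓
  P=0, Q=0, R=0, S=1, T=1: formula gives 1, f = 1 ✓
  …
  P=0, Q=1, R=0, S=0, T=0: formula gives 1, but f = 0 ✗
Since they disagree at (0,1,0,0,0), the expression is not a correct formula for f.

No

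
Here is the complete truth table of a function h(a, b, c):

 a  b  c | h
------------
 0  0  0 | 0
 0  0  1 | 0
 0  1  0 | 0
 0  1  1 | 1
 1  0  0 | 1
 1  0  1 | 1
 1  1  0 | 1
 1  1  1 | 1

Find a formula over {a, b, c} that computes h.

h(a, b, c) = ~((((~a & ~b) & ~c) | ((~a & ~b) & c)) | ((~a & b) & ~c))

h is 0 on only 3 rows — (0,0,0), (0,0,1), (0,1,0). Writing each as a minterm (¬a·¬b·¬c, ¬a·¬b·c, ¬a·b·¬c) and OR-ing them characterizes exactly where h=0, so h is the negation of that disjunction.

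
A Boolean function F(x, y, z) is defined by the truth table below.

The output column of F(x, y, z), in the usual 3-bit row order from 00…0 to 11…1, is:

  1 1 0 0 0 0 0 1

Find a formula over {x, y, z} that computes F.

Collect the rows where F=1 — (0,0,0), (0,0,1), (1,1,1) — and write one minterm per row: ¬x·¬y·¬z, ¬x·¬y·z, x·y·z. Their union (logical OR) reproduces the table exactly.

F(x, y, z) = (((x' · y') · z') + ((x' · y') · z)) + ((x · y) · z)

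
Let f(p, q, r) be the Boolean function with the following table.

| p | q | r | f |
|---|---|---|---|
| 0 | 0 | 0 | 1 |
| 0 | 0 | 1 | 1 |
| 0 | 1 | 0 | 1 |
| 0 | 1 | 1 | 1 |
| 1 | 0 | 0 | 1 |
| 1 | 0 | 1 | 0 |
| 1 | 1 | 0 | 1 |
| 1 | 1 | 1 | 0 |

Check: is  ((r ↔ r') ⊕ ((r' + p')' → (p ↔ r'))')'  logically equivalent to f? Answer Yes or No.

Evaluate ((r ↔ r') ⊕ ((r' + p')' → (p ↔ r'))')' on each row and compare to f:
  p=0, q=0, r=0: formula gives 1, f = 1 ✓
  p=0, q=0, r=1: formula gives 1, f = 1 ✓
  p=0, q=1, r=0: formula gives 1, f = 1 ✓
  p=0, q=1, r=1: formula gives 1, f = 1 ✓
  p=1, q=0, r=0: formula gives 1, f = 1 ✓
  … (the remaining 3 rows also agree.)
No disagreement on any input; they are logically equivalent.

Yes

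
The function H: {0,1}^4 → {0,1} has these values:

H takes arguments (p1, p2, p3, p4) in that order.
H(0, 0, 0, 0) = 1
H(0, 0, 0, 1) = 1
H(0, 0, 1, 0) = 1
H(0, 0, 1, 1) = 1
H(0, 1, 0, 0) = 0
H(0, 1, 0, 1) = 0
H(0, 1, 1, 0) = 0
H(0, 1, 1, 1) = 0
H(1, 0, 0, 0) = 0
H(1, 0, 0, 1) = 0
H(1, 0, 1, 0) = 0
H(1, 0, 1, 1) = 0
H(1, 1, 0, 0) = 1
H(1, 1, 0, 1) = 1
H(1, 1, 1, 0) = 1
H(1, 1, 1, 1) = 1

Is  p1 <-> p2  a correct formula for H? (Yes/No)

Yes

Check the formula against H row by row:
  p1=0, p2=0, p3=0, p4=0: formula gives 1, H = 1 ✓
  p1=0, p2=0, p3=0, p4=1: formula gives 1, H = 1 ✓
  p1=0, p2=0, p3=1, p4=0: formula gives 1, H = 1 ✓
  p1=0, p2=0, p3=1, p4=1: formula gives 1, H = 1 ✓
  …and likewise for the remaining 12 rows.
No disagreement on any input; they are logically equivalent.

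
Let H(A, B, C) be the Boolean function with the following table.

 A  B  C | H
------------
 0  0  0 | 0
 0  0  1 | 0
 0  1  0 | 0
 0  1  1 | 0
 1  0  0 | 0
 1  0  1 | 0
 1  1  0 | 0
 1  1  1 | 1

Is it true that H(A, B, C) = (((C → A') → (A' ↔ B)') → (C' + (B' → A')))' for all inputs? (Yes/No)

Check the formula against H row by row:
  A=0, B=0, C=0: formula gives 0, H = 0 ✓
  A=0, B=0, C=1: formula gives 0, H = 0 ✓
  A=0, B=1, C=0: formula gives 0, H = 0 ✓
  A=0, B=1, C=1: formula gives 0, H = 0 ✓
  A=1, B=0, C=0: formula gives 0, H = 0 ✓
  A=1, B=0, C=1: formula gives 1, but H = 0 ✗
Row (1,0,1) is a counterexample, so the formula is not equivalent to H.

No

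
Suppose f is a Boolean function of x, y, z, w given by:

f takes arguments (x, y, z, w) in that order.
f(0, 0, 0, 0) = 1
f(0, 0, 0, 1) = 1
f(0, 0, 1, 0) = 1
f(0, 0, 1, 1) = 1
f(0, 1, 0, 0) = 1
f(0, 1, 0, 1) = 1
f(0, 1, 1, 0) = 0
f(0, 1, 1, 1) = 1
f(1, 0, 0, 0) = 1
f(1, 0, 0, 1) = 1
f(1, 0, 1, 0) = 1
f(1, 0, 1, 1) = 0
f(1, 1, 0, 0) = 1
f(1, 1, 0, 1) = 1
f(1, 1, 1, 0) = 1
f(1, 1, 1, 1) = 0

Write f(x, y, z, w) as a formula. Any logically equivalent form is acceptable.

There are just 3 zero rows: (0,1,1,0), (1,0,1,1), (1,1,1,1). Their minterms are ¬x·y·z·¬w, x·¬y·z·w, x·y·z·w; the OR of those covers precisely the 0-outputs, and negating it yields f.

f(x, y, z, w) = not (((((not x and y) and z) and not w) or (((x and not y) and z) and w)) or (((x and y) and z) and w))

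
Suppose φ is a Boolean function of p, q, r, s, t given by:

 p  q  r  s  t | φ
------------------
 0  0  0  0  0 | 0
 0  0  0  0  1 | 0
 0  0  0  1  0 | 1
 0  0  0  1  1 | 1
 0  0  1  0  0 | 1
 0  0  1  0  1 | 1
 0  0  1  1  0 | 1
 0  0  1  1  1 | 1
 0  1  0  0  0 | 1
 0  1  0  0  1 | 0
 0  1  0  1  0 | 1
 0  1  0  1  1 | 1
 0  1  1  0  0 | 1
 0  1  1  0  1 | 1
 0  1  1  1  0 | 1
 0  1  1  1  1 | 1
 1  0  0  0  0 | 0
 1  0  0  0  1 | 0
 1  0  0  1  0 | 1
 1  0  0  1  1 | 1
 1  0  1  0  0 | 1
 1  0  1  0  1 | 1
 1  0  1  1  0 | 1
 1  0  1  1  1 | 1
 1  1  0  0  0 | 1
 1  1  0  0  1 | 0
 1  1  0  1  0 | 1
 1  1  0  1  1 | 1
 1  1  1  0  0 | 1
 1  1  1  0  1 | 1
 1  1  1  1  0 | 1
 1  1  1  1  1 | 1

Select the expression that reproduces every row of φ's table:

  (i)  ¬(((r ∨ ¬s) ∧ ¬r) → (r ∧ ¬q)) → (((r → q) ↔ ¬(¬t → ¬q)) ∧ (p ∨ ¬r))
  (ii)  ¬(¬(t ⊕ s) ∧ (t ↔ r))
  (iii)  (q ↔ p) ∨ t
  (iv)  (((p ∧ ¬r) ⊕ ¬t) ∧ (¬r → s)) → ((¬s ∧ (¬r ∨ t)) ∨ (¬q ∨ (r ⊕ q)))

i

(ii) disagrees with φ on (0,0,0,0,1) (formula → 1, table → 0); rule it out.
(iii) disagrees with φ on (0,0,0,0,0) (formula → 1, table → 0); rule it out.
(iv) disagrees with φ on (0,0,0,0,0) (formula → 1, table → 0); rule it out.
That leaves (i). Evaluating it on every row reproduces the table of φ exactly.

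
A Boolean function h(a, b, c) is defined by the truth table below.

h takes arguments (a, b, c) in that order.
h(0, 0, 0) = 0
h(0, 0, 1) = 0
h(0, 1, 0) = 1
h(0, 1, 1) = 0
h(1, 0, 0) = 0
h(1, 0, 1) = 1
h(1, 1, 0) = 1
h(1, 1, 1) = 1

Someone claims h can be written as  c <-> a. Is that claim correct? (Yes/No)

No

Evaluate c <-> a on each row and compare to h:
  a=0, b=0, c=0: formula gives 1, but h = 0 ✗
A single disagreement suffices: at (0,0,0) they differ, so the formula does not compute h.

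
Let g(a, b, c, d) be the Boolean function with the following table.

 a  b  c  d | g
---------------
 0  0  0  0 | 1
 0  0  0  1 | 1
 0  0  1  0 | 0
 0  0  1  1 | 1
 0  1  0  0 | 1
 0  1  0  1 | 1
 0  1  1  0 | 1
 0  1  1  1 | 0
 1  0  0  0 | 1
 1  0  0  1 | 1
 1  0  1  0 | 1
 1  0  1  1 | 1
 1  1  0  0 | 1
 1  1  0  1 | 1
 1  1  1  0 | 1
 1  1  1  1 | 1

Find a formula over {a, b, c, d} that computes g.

The 0-rows are (0,0,1,0), (0,1,1,1). Take each as a conjunction (¬a·¬b·c·¬d, ¬a·b·c·d), form their disjunction, and complement — that gives a formula that is 1 everywhere g is.

g(a, b, c, d) = ((((a' · b') · c) · d') + (((a' · b) · c) · d))'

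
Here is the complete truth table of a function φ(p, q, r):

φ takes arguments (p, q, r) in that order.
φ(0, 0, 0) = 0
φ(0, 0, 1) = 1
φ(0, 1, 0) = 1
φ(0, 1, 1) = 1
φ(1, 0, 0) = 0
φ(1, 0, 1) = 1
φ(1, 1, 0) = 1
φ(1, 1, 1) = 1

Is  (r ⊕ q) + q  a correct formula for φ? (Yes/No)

Yes

Test each input against both φ and the formula:
  p=0, q=0, r=0: formula gives 0, φ = 0 ✓
  p=0, q=0, r=1: formula gives 1, φ = 1 ✓
  p=0, q=1, r=0: formula gives 1, φ = 1 ✓
  p=0, q=1, r=1: formula gives 1, φ = 1 ✓
  p=1, q=0, r=0: formula gives 0, φ = 0 ✓
  … (the remaining 3 rows also agree.)
No disagreement on any input; they are logically equivalent.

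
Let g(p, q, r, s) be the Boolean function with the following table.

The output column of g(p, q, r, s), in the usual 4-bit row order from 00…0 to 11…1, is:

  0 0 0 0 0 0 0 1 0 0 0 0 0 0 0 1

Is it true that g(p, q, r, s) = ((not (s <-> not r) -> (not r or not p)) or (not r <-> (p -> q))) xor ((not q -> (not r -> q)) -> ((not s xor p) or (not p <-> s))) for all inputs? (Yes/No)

Evaluate ((not (s <-> not r) -> (not r or not p)) or (not r <-> (p -> q))) xor ((not q -> (not r -> q)) -> ((not s xor p) or (not p <-> s))) on each row and compare to g:
  p=0, q=0, r=0, s=0: formula gives 0, g = 0 ✓
  p=0, q=0, r=0, s=1: formula gives 0, g = 0 ✓
  p=0, q=0, r=1, s=0: formula gives 0, g = 0 ✓
  p=0, q=0, r=1, s=1: formula gives 0, g = 0 ✓
  …
  p=0, q=1, r=1, s=1: formula gives 0, but g = 1 ✗
A single disagreement suffices: at (0,1,1,1) they differ, so the formula does not compute g.

No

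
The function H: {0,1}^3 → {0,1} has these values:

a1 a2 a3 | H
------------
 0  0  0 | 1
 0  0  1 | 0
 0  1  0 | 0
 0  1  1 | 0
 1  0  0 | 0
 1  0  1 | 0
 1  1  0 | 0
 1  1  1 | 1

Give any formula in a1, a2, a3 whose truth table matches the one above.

H(a1, a2, a3) = ((NOT a1 AND NOT a2) AND NOT a3) OR ((a1 AND a2) AND a3)

The 1-rows are (0,0,0), (1,1,1). Each contributes one minterm — ¬a1·¬a2·¬a3; a1·a2·a3 — and their disjunction is a sum-of-products form of H.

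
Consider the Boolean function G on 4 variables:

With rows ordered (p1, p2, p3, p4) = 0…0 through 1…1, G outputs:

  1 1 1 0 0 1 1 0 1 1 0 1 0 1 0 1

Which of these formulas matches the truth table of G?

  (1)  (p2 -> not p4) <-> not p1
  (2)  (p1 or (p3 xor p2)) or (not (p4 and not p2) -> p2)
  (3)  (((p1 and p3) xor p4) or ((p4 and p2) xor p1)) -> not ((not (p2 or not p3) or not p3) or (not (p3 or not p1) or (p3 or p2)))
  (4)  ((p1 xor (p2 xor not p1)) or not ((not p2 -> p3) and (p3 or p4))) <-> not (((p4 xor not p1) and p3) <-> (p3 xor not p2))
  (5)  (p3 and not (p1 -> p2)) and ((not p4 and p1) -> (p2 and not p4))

4

(1) disagrees with G on (0,0,1,1) (formula → 1, table → 0); rule it out.
(2) disagrees with G on (0,0,0,0) (formula → 0, table → 1); rule it out.
(3) disagrees with G on (0,0,0,1) (formula → 0, table → 1); rule it out.
(5) disagrees with G on (0,0,0,0) (formula → 0, table → 1); rule it out.
Only (4) survives; checking it on all 16 rows confirms it matches G.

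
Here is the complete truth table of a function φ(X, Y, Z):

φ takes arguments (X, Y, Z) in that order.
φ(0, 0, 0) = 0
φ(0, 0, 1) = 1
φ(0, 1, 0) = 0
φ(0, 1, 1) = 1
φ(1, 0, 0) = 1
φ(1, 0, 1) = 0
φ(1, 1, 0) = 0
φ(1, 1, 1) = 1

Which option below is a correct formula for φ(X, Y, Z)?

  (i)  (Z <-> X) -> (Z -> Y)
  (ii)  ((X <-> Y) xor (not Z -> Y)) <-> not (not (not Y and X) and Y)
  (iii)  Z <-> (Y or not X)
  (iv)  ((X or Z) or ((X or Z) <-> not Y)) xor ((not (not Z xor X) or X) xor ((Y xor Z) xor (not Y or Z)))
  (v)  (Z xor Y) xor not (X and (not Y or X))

iii

(i): at (0,0,0) it gives 1, but φ = 0 — eliminated.
(ii): at (0,0,0) it gives 1, but φ = 0 — eliminated.
(iv): at (0,0,0) it gives 1, but φ = 0 — eliminated.
(v): at (0,0,0) it gives 1, but φ = 0 — eliminated.
That leaves (iii). Evaluating it on every row reproduces the table of φ exactly.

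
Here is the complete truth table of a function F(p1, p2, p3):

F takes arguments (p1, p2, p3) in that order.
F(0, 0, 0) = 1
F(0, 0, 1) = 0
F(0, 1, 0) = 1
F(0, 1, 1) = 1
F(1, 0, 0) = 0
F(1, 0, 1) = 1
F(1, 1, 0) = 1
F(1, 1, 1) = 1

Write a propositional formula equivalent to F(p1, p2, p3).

F(p1, p2, p3) = NOT (((NOT p1 AND NOT p2) AND p3) OR ((p1 AND NOT p2) AND NOT p3))

There are just 2 zero rows: (0,0,1), (1,0,0). Their minterms are ¬p1·¬p2·p3, p1·¬p2·¬p3; the OR of those covers precisely the 0-outputs, and negating it yields F.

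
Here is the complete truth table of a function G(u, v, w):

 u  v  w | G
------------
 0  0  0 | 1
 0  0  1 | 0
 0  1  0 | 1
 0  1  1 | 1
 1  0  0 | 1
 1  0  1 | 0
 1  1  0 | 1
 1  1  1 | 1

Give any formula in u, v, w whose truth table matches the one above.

G(u, v, w) = ¬(((¬u ∧ ¬v) ∧ w) ∨ ((u ∧ ¬v) ∧ w))

There are just 2 zero rows: (0,0,1), (1,0,1). Their minterms are ¬u·¬v·w, u·¬v·w; the OR of those covers precisely the 0-outputs, and negating it yields G.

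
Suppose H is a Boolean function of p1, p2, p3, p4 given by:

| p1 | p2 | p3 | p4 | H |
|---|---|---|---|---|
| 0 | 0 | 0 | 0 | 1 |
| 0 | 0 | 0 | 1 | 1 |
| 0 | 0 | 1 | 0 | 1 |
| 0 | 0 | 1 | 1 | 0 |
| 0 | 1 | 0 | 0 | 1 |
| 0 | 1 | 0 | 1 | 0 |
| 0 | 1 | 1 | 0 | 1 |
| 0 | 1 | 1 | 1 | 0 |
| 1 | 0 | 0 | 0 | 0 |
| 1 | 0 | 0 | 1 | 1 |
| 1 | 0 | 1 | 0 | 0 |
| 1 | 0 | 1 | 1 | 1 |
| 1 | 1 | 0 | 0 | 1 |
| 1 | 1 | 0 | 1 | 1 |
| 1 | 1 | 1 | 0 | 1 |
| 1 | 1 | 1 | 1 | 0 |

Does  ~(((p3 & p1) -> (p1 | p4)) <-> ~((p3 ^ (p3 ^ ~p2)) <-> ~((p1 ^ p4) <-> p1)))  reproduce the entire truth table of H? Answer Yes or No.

No

Check the formula against H row by row:
  p1=0, p2=0, p3=0, p4=0: formula gives 0, but H = 1 ✗
Since they disagree at (0,0,0,0), the expression is not a correct formula for H.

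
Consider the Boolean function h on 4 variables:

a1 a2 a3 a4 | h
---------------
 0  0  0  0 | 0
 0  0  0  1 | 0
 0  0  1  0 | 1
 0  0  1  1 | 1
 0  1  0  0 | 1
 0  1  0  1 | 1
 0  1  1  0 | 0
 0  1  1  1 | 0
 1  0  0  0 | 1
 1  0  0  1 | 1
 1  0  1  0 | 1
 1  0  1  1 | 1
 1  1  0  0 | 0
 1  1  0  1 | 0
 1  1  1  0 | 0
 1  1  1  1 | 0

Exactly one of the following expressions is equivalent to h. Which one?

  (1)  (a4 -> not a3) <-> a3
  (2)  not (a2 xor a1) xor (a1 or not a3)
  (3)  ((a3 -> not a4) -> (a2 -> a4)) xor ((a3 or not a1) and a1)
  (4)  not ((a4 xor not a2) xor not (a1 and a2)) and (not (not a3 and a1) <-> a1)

2

(1) fails at (0,0,1,1): the formula yields 0, h is 1.
(3) fails at (0,0,0,0): the formula yields 1, h is 0.
(4) fails at (0,0,1,0): the formula yields 0, h is 1.
(2) is the remaining candidate, and it agrees with h on all 16 inputs.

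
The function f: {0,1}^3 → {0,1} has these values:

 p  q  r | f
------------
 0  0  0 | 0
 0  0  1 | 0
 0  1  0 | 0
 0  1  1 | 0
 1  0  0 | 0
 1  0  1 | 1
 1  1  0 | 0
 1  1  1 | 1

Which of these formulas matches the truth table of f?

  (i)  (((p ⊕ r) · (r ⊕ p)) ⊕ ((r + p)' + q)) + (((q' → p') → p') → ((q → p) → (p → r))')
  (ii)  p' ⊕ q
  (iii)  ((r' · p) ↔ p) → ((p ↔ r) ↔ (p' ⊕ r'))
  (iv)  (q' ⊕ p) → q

iii

(i) disagrees with f on (0,0,0) (formula → 1, table → 0); rule it out.
(ii) disagrees with f on (0,0,0) (formula → 1, table → 0); rule it out.
(iv) disagrees with f on (0,1,0) (formula → 1, table → 0); rule it out.
(iii) is the remaining candidate, and it agrees with f on all 8 inputs.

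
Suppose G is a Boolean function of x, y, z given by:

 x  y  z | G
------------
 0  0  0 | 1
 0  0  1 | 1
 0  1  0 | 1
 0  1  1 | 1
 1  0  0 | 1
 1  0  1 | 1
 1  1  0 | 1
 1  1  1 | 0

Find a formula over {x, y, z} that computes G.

G(x, y, z) = ((x · y) · z)'

The output is 0 only when every input is 1 — NAND of all inputs.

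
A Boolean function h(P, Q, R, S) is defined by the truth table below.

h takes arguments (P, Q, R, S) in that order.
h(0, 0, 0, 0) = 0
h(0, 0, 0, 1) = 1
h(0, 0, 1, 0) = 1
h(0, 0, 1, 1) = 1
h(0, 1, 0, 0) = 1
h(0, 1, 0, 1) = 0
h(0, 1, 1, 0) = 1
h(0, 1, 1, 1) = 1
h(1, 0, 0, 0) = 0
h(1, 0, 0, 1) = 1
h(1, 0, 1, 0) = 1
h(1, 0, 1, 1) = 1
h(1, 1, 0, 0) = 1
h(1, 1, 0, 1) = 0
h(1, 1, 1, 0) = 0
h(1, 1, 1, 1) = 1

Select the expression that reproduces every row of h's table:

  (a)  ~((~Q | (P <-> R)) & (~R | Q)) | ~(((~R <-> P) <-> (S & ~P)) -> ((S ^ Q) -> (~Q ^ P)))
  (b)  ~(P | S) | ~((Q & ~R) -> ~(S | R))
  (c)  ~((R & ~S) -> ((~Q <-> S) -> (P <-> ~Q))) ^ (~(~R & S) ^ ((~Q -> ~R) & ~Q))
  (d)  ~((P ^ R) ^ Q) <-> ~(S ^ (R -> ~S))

(a) disagrees with h on (0,0,0,1) (formula → 0, table → 1); rule it out.
(b) disagrees with h on (0,0,0,0) (formula → 1, table → 0); rule it out.
(d) disagrees with h on (0,1,1,0) (formula → 0, table → 1); rule it out.
That leaves (c). Evaluating it on every row reproduces the table of h exactly.

c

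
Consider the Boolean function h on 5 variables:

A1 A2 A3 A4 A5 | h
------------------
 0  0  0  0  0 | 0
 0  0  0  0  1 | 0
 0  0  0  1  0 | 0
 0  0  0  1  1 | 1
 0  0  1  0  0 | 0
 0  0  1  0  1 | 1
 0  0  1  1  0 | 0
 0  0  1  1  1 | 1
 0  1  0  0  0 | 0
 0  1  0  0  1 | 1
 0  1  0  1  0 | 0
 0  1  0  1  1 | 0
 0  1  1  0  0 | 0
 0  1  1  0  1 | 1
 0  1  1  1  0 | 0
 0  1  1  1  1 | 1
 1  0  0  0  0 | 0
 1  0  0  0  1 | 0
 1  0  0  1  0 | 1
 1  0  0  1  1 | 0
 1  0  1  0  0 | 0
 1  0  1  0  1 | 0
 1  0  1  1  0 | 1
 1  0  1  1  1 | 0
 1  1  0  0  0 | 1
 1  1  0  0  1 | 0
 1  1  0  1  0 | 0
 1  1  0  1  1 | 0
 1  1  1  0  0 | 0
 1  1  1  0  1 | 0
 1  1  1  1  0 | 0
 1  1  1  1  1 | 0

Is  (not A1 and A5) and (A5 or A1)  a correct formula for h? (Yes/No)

No

Test each input against both h and the formula:
  A1=0, A2=0, A3=0, A4=0, A5=0: formula gives 0, h = 0 ✓
  A1=0, A2=0, A3=0, A4=0, A5=1: formula gives 1, but h = 0 ✗
Row (0,0,0,0,1) is a counterexample, so the formula is not equivalent to h.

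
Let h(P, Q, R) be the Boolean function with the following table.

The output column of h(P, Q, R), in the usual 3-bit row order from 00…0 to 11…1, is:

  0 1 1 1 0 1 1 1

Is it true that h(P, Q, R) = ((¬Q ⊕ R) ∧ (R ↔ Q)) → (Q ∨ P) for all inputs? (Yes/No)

No

Evaluate ((¬Q ⊕ R) ∧ (R ↔ Q)) → (Q ∨ P) on each row and compare to h:
  P=0, Q=0, R=0: formula gives 0, h = 0 ✓
  P=0, Q=0, R=1: formula gives 1, h = 1 ✓
  P=0, Q=1, R=0: formula gives 1, h = 1 ✓
  P=0, Q=1, R=1: formula gives 1, h = 1 ✓
  P=1, Q=0, R=0: formula gives 1, but h = 0 ✗
Row (1,0,0) is a counterexample, so the formula is not equivalent to h.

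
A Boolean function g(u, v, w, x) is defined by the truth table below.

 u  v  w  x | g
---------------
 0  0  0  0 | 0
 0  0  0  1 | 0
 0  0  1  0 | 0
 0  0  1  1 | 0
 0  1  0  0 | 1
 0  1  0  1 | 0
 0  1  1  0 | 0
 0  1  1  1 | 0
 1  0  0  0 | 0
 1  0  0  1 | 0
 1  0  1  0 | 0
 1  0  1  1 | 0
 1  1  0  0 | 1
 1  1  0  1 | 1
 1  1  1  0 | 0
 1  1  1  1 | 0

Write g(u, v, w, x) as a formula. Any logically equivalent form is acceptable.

The 1-rows are (0,1,0,0), (1,1,0,0), (1,1,0,1). Each contributes one minterm — ¬u·v·¬w·¬x; u·v·¬w·¬x; u·v·¬w·x — and their disjunction is a sum-of-products form of g.

g(u, v, w, x) = ((((not u and v) and not w) and not x) or (((u and v) and not w) and not x)) or (((u and v) and not w) and x)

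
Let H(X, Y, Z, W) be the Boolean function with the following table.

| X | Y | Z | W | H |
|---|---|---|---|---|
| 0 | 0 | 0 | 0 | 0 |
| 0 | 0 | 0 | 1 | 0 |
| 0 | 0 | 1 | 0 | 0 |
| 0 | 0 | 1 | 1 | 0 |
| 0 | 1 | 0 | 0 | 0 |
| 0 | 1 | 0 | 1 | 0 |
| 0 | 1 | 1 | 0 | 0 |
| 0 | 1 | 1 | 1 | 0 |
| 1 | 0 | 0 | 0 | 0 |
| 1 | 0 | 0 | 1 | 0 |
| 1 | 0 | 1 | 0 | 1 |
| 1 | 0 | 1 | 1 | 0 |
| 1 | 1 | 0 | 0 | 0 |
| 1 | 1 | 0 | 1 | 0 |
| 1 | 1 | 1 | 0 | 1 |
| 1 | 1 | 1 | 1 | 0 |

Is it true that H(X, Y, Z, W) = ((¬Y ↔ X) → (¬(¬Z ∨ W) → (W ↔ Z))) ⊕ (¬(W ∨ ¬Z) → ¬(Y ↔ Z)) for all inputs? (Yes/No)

Yes

Check the formula against H row by row:
  X=0, Y=0, Z=0, W=0: formula gives 0, H = 0 ✓
  X=0, Y=0, Z=0, W=1: formula gives 0, H = 0 ✓
  X=0, Y=0, Z=1, W=0: formula gives 0, H = 0 ✓
  X=0, Y=0, Z=1, W=1: formula gives 0, H = 0 ✓
  … (the remaining 12 rows also agree.)
Every row agrees, so the formula is equivalent.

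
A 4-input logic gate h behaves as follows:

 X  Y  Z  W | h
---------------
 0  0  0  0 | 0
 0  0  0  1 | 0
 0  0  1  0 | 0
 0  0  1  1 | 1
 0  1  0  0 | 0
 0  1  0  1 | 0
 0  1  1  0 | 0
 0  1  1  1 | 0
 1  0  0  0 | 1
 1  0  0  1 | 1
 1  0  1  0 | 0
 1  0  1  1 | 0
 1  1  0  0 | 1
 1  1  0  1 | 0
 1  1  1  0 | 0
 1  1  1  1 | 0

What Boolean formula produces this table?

h(X, Y, Z, W) = (((((not X and not Y) and Z) and W) or (((X and not Y) and not Z) and not W)) or (((X and not Y) and not Z) and W)) or (((X and Y) and not Z) and not W)

Collect the rows where h=1 — (0,0,1,1), (1,0,0,0), (1,0,0,1), (1,1,0,0) — and write one minterm per row: ¬X·¬Y·Z·W, X·¬Y·¬Z·¬W, X·¬Y·¬Z·W, X·Y·¬Z·¬W. Their union (logical OR) reproduces the table exactly.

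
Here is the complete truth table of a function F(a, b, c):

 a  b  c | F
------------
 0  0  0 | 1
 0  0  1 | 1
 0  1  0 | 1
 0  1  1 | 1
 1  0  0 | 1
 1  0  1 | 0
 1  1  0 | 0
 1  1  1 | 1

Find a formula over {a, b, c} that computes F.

F(a, b, c) = not (((a and not b) and c) or ((a and b) and not c))

There are just 2 zero rows: (1,0,1), (1,1,0). Their minterms are a·¬b·c, a·b·¬c; the OR of those covers precisely the 0-outputs, and negating it yields F.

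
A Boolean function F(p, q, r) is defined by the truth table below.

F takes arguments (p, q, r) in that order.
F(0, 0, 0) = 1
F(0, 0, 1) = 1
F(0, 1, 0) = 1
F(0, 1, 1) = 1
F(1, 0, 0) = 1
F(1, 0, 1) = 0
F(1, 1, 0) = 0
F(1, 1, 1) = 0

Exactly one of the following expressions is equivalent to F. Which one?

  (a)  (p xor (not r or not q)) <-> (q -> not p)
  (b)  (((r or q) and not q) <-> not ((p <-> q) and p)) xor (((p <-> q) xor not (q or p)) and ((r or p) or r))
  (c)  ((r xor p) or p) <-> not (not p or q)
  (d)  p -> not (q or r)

(a) fails at (0,1,1): the formula yields 0, F is 1.
(b) fails at (0,0,0): the formula yields 0, F is 1.
(c) fails at (0,0,1): the formula yields 0, F is 1.
That leaves (d). Evaluating it on every row reproduces the table of F exactly.

d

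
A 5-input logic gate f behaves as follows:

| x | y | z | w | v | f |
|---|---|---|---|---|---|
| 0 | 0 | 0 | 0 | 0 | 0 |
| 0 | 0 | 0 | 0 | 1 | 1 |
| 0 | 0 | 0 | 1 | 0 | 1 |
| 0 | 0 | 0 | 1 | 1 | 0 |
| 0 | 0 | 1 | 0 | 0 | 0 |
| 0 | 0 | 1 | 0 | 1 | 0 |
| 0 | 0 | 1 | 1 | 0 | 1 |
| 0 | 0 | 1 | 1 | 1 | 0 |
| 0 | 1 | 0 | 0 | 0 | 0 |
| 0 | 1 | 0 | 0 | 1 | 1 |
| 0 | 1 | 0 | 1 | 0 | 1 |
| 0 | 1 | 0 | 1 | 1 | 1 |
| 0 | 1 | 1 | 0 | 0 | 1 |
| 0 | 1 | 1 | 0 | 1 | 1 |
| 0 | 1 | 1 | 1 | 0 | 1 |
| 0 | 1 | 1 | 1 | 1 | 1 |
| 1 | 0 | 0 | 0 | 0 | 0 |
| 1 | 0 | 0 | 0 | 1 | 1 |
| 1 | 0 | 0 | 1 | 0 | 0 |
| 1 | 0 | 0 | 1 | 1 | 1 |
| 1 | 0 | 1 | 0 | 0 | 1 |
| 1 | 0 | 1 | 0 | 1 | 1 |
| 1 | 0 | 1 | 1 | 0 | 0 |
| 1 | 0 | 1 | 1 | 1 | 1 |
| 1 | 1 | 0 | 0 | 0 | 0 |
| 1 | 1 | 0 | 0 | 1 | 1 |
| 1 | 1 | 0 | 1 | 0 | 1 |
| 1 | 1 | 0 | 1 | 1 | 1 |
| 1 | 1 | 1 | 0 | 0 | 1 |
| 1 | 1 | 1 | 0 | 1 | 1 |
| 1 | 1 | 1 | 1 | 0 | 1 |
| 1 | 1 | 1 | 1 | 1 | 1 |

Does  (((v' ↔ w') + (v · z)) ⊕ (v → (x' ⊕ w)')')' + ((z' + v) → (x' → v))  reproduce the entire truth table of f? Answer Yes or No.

Test each input against both f and the formula:
  x=0, y=0, z=0, w=0, v=0: formula gives 0, f = 0 ✓
  x=0, y=0, z=0, w=0, v=1: formula gives 1, f = 1 ✓
  x=0, y=0, z=0, w=1, v=0: formula gives 1, f = 1 ✓
  x=0, y=0, z=0, w=1, v=1: formula gives 1, but f = 0 ✗
Since they disagree at (0,0,0,1,1), the expression is not a correct formula for f.

No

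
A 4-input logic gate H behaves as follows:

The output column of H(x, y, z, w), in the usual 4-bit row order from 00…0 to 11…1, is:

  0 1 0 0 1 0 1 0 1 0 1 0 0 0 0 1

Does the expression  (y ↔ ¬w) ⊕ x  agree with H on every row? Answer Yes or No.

Evaluate (y ↔ ¬w) ⊕ x on each row and compare to H:
  x=0, y=0, z=0, w=0: formula gives 0, H = 0 ✓
  x=0, y=0, z=0, w=1: formula gives 1, H = 1 ✓
  x=0, y=0, z=1, w=0: formula gives 0, H = 0 ✓
  x=0, y=0, z=1, w=1: formula gives 1, but H = 0 ✗
Row (0,0,1,1) is a counterexample, so the formula is not equivalent to H.

No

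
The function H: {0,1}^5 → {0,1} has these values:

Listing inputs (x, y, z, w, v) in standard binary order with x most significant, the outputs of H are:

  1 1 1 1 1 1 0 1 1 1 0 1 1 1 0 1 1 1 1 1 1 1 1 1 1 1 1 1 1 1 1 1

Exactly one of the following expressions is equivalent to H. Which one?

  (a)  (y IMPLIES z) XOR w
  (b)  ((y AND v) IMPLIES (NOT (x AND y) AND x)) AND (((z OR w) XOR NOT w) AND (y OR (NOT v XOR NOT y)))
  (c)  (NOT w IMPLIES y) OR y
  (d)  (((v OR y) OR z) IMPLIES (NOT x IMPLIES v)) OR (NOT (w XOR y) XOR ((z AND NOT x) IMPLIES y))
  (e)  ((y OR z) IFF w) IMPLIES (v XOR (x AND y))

(a): at (0,0,0,1,0) it gives 0, but H = 1 — eliminated.
(b): at (0,0,0,0,0) it gives 0, but H = 1 — eliminated.
(c): at (0,0,0,0,0) it gives 0, but H = 1 — eliminated.
(e): at (0,0,0,0,0) it gives 0, but H = 1 — eliminated.
Only (d) survives; checking it on all 32 rows confirms it matches H.

d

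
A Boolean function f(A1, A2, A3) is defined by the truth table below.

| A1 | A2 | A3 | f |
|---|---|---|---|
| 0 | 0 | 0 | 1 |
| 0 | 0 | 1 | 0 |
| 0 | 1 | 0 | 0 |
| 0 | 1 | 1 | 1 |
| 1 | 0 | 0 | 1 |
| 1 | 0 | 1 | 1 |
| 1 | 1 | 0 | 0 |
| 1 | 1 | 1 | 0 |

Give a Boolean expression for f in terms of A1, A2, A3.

f(A1, A2, A3) = ((((A1' · A2') · A3') + ((A1' · A2) · A3)) + ((A1 · A2') · A3')) + ((A1 · A2') · A3)

f=1 on 4 inputs: (0,0,0), (0,1,1), (1,0,0), (1,0,1). Reading each as a conjunction of literals (¬A1·¬A2·¬A3, ¬A1·A2·A3, A1·¬A2·¬A3, A1·¬A2·A3) and taking the OR gives the canonical DNF.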